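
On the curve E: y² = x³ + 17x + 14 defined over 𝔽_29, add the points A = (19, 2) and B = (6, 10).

(19, 2) + (6, 10). λ = (10 - 2)/(6 - 19) ≡ 8/16 mod 29. 16⁻¹ ≡ 20 (mod 29), so λ ≡ 15.
  x = λ² - 19 - 6 = 225 - 25 ≡ 26; y = λ·(19 - 26) - 2 ≡ 9. → (26, 9)

(26, 9)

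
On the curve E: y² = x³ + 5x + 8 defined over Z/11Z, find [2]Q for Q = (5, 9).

tangent at (5, 9): λ = (3·5² + 5)/(2·9) ≡ 3/7. 7⁻¹ ≡ 8 (mod 11) since 7·8 = 56 ≡ 1, so λ ≡ 3·8 ≡ 2.
  x = λ² - 5 - 5 = 4 - 10 ≡ 5; y = λ·(5 - 5) - 9 ≡ 2. → (5, 2)

(5, 2)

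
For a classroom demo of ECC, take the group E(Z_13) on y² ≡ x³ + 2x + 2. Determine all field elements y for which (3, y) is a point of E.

3, 10

x³ + 2x + 2 = 35 ≡ 9 (mod 13).
Square roots of 9 mod 13: 3 and 10 (since 3² = 9 ≡ 9).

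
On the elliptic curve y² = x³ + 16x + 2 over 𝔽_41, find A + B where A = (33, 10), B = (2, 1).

(31, 21)

(33, 10) + (2, 1). λ = (1 - 10)/(2 - 33) ≡ 32/10 mod 41. 10⁻¹ ≡ 37 (mod 41) since 10·37 = 370 ≡ 1, so λ ≡ 36.
  x = λ² - 33 - 2 = 1296 - 35 ≡ 31; y = λ·(33 - 31) - 10 ≡ 21. → (31, 21)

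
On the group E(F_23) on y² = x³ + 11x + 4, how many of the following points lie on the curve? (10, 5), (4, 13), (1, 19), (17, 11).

1

(10, 5): 5² ≡ 2, rhs ≡ 10 → off.
(4, 13): 13² ≡ 8, rhs ≡ 20 → off.
(1, 19): 19² ≡ 16, rhs ≡ 16 → on.
(17, 11): 11² ≡ 6, rhs ≡ 21 → off.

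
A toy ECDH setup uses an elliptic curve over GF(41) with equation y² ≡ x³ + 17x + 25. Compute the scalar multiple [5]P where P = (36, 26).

Repeated addition: build up to 5P.
2P: tangent at (36, 26): λ = (3·36² + 17)/(2·26) ≡ 10/11. 11⁻¹ ≡ 15 (mod 41), so λ ≡ 10·15 ≡ 27.
  x = λ² - 36 - 36 = 729 - 72 ≡ 1; y = λ·(36 - 1) - 26 ≡ 17. → (1, 17)
3P: (1, 17) + (36, 26). λ = (26 - 17)/(36 - 1) ≡ 9/35 mod 41. 35⁻¹ ≡ 34 (mod 41), so λ ≡ 19.
  x = λ² - 1 - 36 = 361 - 37 ≡ 37; y = λ·(1 - 37) - 17 ≡ 37. → (37, 37)
4P: (37, 37) + (36, 26). λ = (26 - 37)/(36 - 37) ≡ 30/40 mod 41. 40⁻¹ ≡ 40 (mod 41), so λ ≡ 11.
  x = λ² - 37 - 36 = 121 - 73 ≡ 7; y = λ·(37 - 7) - 37 ≡ 6. → (7, 6)
5P: (7, 6) + (36, 26). λ = (26 - 6)/(36 - 7) ≡ 20/29 mod 41. 29⁻¹ ≡ 17 (mod 41), so λ ≡ 12.
  x = λ² - 7 - 36 = 144 - 43 ≡ 19; y = λ·(7 - 19) - 6 ≡ 14. → (19, 14)

(19, 14)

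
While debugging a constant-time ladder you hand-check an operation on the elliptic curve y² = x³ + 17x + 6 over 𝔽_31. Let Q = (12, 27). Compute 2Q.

(11, 6)

tangent at (12, 27): λ = (3·12² + 17)/(2·27) ≡ 15/23. 23⁻¹ ≡ 27 (mod 31), so λ ≡ 15·27 ≡ 2.
  x = λ² - 12 - 12 = 4 - 24 ≡ 11; y = λ·(12 - 11) - 27 ≡ 6. → (11, 6)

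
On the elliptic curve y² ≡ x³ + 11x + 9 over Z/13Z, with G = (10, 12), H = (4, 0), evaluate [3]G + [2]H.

(4, 0)

First 3G:
Repeated addition: build up to 3G.
2G: tangent at (10, 12): λ = (3·10² + 11)/(2·12) ≡ 12/11. 11⁻¹ ≡ 6 (mod 13) since 11·6 = 66 ≡ 1, so λ ≡ 12·6 ≡ 7.
  x = λ² - 10 - 10 = 49 - 20 ≡ 3; y = λ·(10 - 3) - 12 ≡ 11. → (3, 11)
3G: (3, 11) + (10, 12). λ = (12 - 11)/(10 - 3) ≡ 1/7 mod 13. 7⁻¹ ≡ 2 (mod 13), so λ ≡ 2.
  x = λ² - 3 - 10 = 4 - 13 ≡ 4; y = λ·(3 - 4) - 11 ≡ 0. → (4, 0)
3G = (4, 0).
Next 2H:
Repeated addition: build up to 2H.
2H: (4, 0) + (4, 0): same x and y₁ ≡ -y₂, so the sum is ∞.
2H = ∞.
Finally 3G + 2H:
(4, 0) + ∞ = (4, 0) (identity).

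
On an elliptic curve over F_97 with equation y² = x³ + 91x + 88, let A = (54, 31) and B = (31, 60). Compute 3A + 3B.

First 3A:
Repeated addition: build up to 3A.
2A: tangent at (54, 31): λ = (3·54² + 91)/(2·31) ≡ 12/62. 62⁻¹ ≡ 36 (mod 97) since 62·36 = 2232 ≡ 1, so λ ≡ 12·36 ≡ 44.
  x = λ² - 54 - 54 = 1936 - 108 ≡ 82; y = λ·(54 - 82) - 31 ≡ 95. → (82, 95)
3A: (82, 95) + (54, 31). λ = (31 - 95)/(54 - 82) ≡ 33/69 mod 97. 69⁻¹ ≡ 45 (mod 97) since 69·45 = 3105 ≡ 1, so λ ≡ 30.
  x = λ² - 82 - 54 = 900 - 136 ≡ 85; y = λ·(82 - 85) - 95 ≡ 9. → (85, 9)
3A = (85, 9).
Next 3B:
Repeated addition: build up to 3B.
2B: tangent at (31, 60): λ = (3·31² + 91)/(2·60) ≡ 64/23. 23⁻¹ ≡ 38 (mod 97), so λ ≡ 64·38 ≡ 7.
  x = λ² - 31 - 31 = 49 - 62 ≡ 84; y = λ·(31 - 84) - 60 ≡ 54. → (84, 54)
3B: (84, 54) + (31, 60). λ = (60 - 54)/(31 - 84) ≡ 6/44 mod 97. 44⁻¹ ≡ 86 (mod 97), so λ ≡ 31.
  x = λ² - 84 - 31 = 961 - 115 ≡ 70; y = λ·(84 - 70) - 54 ≡ 89. → (70, 89)
3B = (70, 89).
Finally 3A + 3B:
(85, 9) + (70, 89). λ = (89 - 9)/(70 - 85) ≡ 80/82 mod 97. 82⁻¹ ≡ 84 (mod 97), so λ ≡ 27.
  x = λ² - 85 - 70 = 729 - 155 ≡ 89; y = λ·(85 - 89) - 9 ≡ 77. → (89, 77)

(89, 77)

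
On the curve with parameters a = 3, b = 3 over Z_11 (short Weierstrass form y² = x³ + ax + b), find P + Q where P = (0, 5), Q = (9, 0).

(0, 6)

(0, 5) + (9, 0). λ = (0 - 5)/(9 - 0) ≡ 6/9 mod 11. 9⁻¹ ≡ 5 (mod 11) since 9·5 = 45 ≡ 1, so λ ≡ 8.
  x = λ² - 0 - 9 = 64 - 9 ≡ 0; y = λ·(0 - 0) - 5 ≡ 6. → (0, 6)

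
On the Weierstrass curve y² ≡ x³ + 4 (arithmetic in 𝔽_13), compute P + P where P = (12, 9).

tangent at (12, 9): λ = (3·12² + 0)/(2·9) ≡ 3/5. 5⁻¹ ≡ 8 (mod 13), so λ ≡ 3·8 ≡ 11.
  x = λ² - 12 - 12 = 121 - 24 ≡ 6; y = λ·(12 - 6) - 9 ≡ 5. → (6, 5)

(6, 5)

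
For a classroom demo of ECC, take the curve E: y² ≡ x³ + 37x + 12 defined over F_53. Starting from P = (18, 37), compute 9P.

Repeated addition: build up to 9P.
2P: tangent at (18, 37): λ = (3·18² + 37)/(2·37) ≡ 2/21. 21⁻¹ ≡ 48 (mod 53), so λ ≡ 2·48 ≡ 43.
  x = λ² - 18 - 18 = 1849 - 36 ≡ 11; y = λ·(18 - 11) - 37 ≡ 52. → (11, 52)
3P: (11, 52) + (18, 37). λ = (37 - 52)/(18 - 11) ≡ 38/7 mod 53. 7⁻¹ ≡ 38 (mod 53) since 7·38 = 266 ≡ 1, so λ ≡ 13.
  x = λ² - 11 - 18 = 169 - 29 ≡ 34; y = λ·(11 - 34) - 52 ≡ 20. → (34, 20)
4P: (34, 20) + (18, 37). λ = (37 - 20)/(18 - 34) ≡ 17/37 mod 53. 37⁻¹ ≡ 43 (mod 53), so λ ≡ 42.
  x = λ² - 34 - 18 = 1764 - 52 ≡ 16; y = λ·(34 - 16) - 20 ≡ 47. → (16, 47)
5P: (16, 47) + (18, 37). λ = (37 - 47)/(18 - 16) ≡ 43/2 mod 53. 2⁻¹ ≡ 27 (mod 53), so λ ≡ 48.
  x = λ² - 16 - 18 = 2304 - 34 ≡ 44; y = λ·(16 - 44) - 47 ≡ 40. → (44, 40)
6P: (44, 40) + (18, 37). λ = (37 - 40)/(18 - 44) ≡ 50/27 mod 53. 27⁻¹ ≡ 2 (mod 53), so λ ≡ 47.
  x = λ² - 44 - 18 = 2209 - 62 ≡ 27; y = λ·(44 - 27) - 40 ≡ 17. → (27, 17)
7P: (27, 17) + (18, 37). λ = (37 - 17)/(18 - 27) ≡ 20/44 mod 53. 44⁻¹ ≡ 47 (mod 53), so λ ≡ 39.
  x = λ² - 27 - 18 = 1521 - 45 ≡ 45; y = λ·(27 - 45) - 17 ≡ 23. → (45, 23)
8P: (45, 23) + (18, 37). λ = (37 - 23)/(18 - 45) ≡ 14/26 mod 53. 26⁻¹ ≡ 51 (mod 53), so λ ≡ 25.
  x = λ² - 45 - 18 = 625 - 63 ≡ 32; y = λ·(45 - 32) - 23 ≡ 37. → (32, 37)
9P: (32, 37) + (18, 37). λ = (37 - 37)/(18 - 32) ≡ 0/39 mod 53. 39⁻¹ ≡ 34 (mod 53), so λ ≡ 0.
  x = λ² - 32 - 18 = 0 - 50 ≡ 3; y = λ·(32 - 3) - 37 ≡ 16. → (3, 16)

(3, 16)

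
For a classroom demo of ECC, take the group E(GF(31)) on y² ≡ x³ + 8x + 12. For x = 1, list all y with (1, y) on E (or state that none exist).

none

x³ + 8x + 12 = 21 ≡ 21 (mod 31).
21 is a non-residue mod 31; no y exists.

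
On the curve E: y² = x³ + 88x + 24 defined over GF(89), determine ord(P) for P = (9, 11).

2P: tangent at (9, 11): λ = (3·9² + 88)/(2·11) ≡ 64/22. 22⁻¹ ≡ 85 (mod 89) since 22·85 = 1870 ≡ 1, so λ ≡ 64·85 ≡ 11.
  x = λ² - 9 - 9 = 121 - 18 ≡ 14; y = λ·(9 - 14) - 11 ≡ 23. → (14, 23)
3P: (14, 23) + (9, 11). λ = (11 - 23)/(9 - 14) ≡ 77/84 mod 89. 84⁻¹ ≡ 71 (mod 89), so λ ≡ 38.
  x = λ² - 14 - 9 = 1444 - 23 ≡ 86; y = λ·(14 - 86) - 23 ≡ 0. → (86, 0)
4P: (86, 0) + (9, 11). λ = (11 - 0)/(9 - 86) ≡ 11/12 mod 89. 12⁻¹ ≡ 52 (mod 89) since 12·52 = 624 ≡ 1, so λ ≡ 38.
  x = λ² - 86 - 9 = 1444 - 95 ≡ 14; y = λ·(86 - 14) - 0 ≡ 66. → (14, 66)
5P: (14, 66) + (9, 11). λ = (11 - 66)/(9 - 14) ≡ 34/84 mod 89. 84⁻¹ ≡ 71 (mod 89), so λ ≡ 11.
  x = λ² - 14 - 9 = 121 - 23 ≡ 9; y = λ·(14 - 9) - 66 ≡ 78. → (9, 78)
6P: (9, 78) + (9, 11): same x and y₁ ≡ -y₂, so the sum is 𝒪.
6P = 𝒪, so the order is 6.

6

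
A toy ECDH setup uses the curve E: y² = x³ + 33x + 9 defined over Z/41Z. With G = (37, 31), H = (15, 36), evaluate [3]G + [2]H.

First 3G:
Repeated addition: build up to 3G.
2G: tangent at (37, 31): λ = (3·37² + 33)/(2·31) ≡ 40/21. 21⁻¹ ≡ 2 (mod 41), so λ ≡ 40·2 ≡ 39.
  x = λ² - 37 - 37 = 1521 - 74 ≡ 12; y = λ·(37 - 12) - 31 ≡ 1. → (12, 1)
3G: (12, 1) + (37, 31). λ = (31 - 1)/(37 - 12) ≡ 30/25 mod 41. 25⁻¹ ≡ 23 (mod 41), so λ ≡ 34.
  x = λ² - 12 - 37 = 1156 - 49 ≡ 0; y = λ·(12 - 0) - 1 ≡ 38. → (0, 38)
3G = (0, 38).
Next 2H:
Repeated addition: build up to 2H.
2H: tangent at (15, 36): λ = (3·15² + 33)/(2·36) ≡ 11/31. 31⁻¹ ≡ 4 (mod 41), so λ ≡ 11·4 ≡ 3.
  x = λ² - 15 - 15 = 9 - 30 ≡ 20; y = λ·(15 - 20) - 36 ≡ 31. → (20, 31)
2H = (20, 31).
Finally 3G + 2H:
(0, 38) + (20, 31). λ = (31 - 38)/(20 - 0) ≡ 34/20 mod 41. 20⁻¹ ≡ 39 (mod 41), so λ ≡ 14.
  x = λ² - 0 - 20 = 196 - 20 ≡ 12; y = λ·(0 - 12) - 38 ≡ 40. → (12, 40)

(12, 40)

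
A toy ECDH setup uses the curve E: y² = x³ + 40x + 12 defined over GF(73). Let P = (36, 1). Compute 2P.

(50, 24)

tangent at (36, 1): λ = (3·36² + 40)/(2·1) ≡ 59/2. 2⁻¹ ≡ 37 (mod 73), so λ ≡ 59·37 ≡ 66.
  x = λ² - 36 - 36 = 4356 - 72 ≡ 50; y = λ·(36 - 50) - 1 ≡ 24. → (50, 24)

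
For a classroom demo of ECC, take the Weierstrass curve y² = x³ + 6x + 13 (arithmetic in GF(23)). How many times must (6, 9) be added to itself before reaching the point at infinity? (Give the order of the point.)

5

2P: tangent at (6, 9): λ = (3·6² + 6)/(2·9) ≡ 22/18. 18⁻¹ ≡ 9 (mod 23), so λ ≡ 22·9 ≡ 14.
  x = λ² - 6 - 6 = 196 - 12 ≡ 0; y = λ·(6 - 0) - 9 ≡ 6. → (0, 6)
3P: (0, 6) + (6, 9). λ = (9 - 6)/(6 - 0) ≡ 3/6 mod 23. 6⁻¹ ≡ 4 (mod 23) since 6·4 = 24 ≡ 1, so λ ≡ 12.
  x = λ² - 0 - 6 = 144 - 6 ≡ 0; y = λ·(0 - 0) - 6 ≡ 17. → (0, 17)
4P: (0, 17) + (6, 9). λ = (9 - 17)/(6 - 0) ≡ 15/6 mod 23. 6⁻¹ ≡ 4 (mod 23), so λ ≡ 14.
  x = λ² - 0 - 6 = 196 - 6 ≡ 6; y = λ·(0 - 6) - 17 ≡ 14. → (6, 14)
5P: (6, 14) + (6, 9): same x and y₁ ≡ -y₂, so the sum is the point at infinity.
5P = the point at infinity, so the order is 5.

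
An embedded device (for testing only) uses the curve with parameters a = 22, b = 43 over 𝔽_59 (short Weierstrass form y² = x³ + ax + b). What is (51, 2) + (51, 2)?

tangent at (51, 2): λ = (3·51² + 22)/(2·2) ≡ 37/4. 4⁻¹ ≡ 15 (mod 59), so λ ≡ 37·15 ≡ 24.
  x = λ² - 51 - 51 = 576 - 102 ≡ 2; y = λ·(51 - 2) - 2 ≡ 53. → (2, 53)

(2, 53)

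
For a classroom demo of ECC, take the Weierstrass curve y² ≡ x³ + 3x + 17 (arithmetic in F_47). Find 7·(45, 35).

Write G = (45, 35).
Repeated addition: build up to 7G.
2G: tangent at (45, 35): λ = (3·45² + 3)/(2·35) ≡ 15/23. 23⁻¹ ≡ 45 (mod 47) since 23·45 = 1035 ≡ 1, so λ ≡ 15·45 ≡ 17.
  x = λ² - 45 - 45 = 289 - 90 ≡ 11; y = λ·(45 - 11) - 35 ≡ 26. → (11, 26)
3G: (11, 26) + (45, 35). λ = (35 - 26)/(45 - 11) ≡ 9/34 mod 47. 34⁻¹ ≡ 18 (mod 47) since 34·18 = 612 ≡ 1, so λ ≡ 21.
  x = λ² - 11 - 45 = 441 - 56 ≡ 9; y = λ·(11 - 9) - 26 ≡ 16. → (9, 16)
4G: (9, 16) + (45, 35). λ = (35 - 16)/(45 - 9) ≡ 19/36 mod 47. 36⁻¹ ≡ 17 (mod 47), so λ ≡ 41.
  x = λ² - 9 - 45 = 1681 - 54 ≡ 29; y = λ·(9 - 29) - 16 ≡ 10. → (29, 10)
5G: (29, 10) + (45, 35). λ = (35 - 10)/(45 - 29) ≡ 25/16 mod 47. 16⁻¹ ≡ 3 (mod 47) since 16·3 = 48 ≡ 1, so λ ≡ 28.
  x = λ² - 29 - 45 = 784 - 74 ≡ 5; y = λ·(29 - 5) - 10 ≡ 4. → (5, 4)
6G: (5, 4) + (45, 35). λ = (35 - 4)/(45 - 5) ≡ 31/40 mod 47. 40⁻¹ ≡ 20 (mod 47), so λ ≡ 9.
  x = λ² - 5 - 45 = 81 - 50 ≡ 31; y = λ·(5 - 31) - 4 ≡ 44. → (31, 44)
7G: (31, 44) + (45, 35). λ = (35 - 44)/(45 - 31) ≡ 38/14 mod 47. 14⁻¹ ≡ 37 (mod 47), so λ ≡ 43.
  x = λ² - 31 - 45 = 1849 - 76 ≡ 34; y = λ·(31 - 34) - 44 ≡ 15. → (34, 15)

(34, 15)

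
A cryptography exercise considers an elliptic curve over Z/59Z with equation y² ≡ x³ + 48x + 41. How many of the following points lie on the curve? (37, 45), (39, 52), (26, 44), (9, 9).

(37, 45): 45² ≡ 19, rhs ≡ 19 → on.
(39, 52): 52² ≡ 49, rhs ≡ 49 → on.
(26, 44): 44² ≡ 48, rhs ≡ 44 → off.
(9, 9): 9² ≡ 22, rhs ≡ 22 → on.

3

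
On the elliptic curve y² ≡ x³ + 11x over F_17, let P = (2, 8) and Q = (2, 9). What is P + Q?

O

The two points share x = 2 and their y-coordinates satisfy 8 + 9 ≡ 0 (mod 17), so they are inverses. Their sum is O.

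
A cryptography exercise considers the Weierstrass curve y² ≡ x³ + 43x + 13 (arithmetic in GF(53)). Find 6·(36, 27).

(39, 18)

Write Q = (36, 27).
Double-and-add on 6 = (110)₂. Start with Q = (36, 27) for the leading 1-bit.
double: tangent at (36, 27): λ = (3·36² + 43)/(2·27) ≡ 9/1. 1⁻¹ ≡ 1 (mod 53) since 1·1 = 1 ≡ 1, so λ ≡ 9·1 ≡ 9.
  x = λ² - 36 - 36 = 81 - 72 ≡ 9; y = λ·(36 - 9) - 27 ≡ 4. → (9, 4)
add Q: (9, 4) + (36, 27). λ = (27 - 4)/(36 - 9) ≡ 23/27 mod 53. 27⁻¹ ≡ 2 (mod 53) since 27·2 = 54 ≡ 1, so λ ≡ 46.
  x = λ² - 9 - 36 = 2116 - 45 ≡ 4; y = λ·(9 - 4) - 4 ≡ 14. → (4, 14)
double: tangent at (4, 14): λ = (3·4² + 43)/(2·14) ≡ 38/28. 28⁻¹ ≡ 36 (mod 53) since 28·36 = 1008 ≡ 1, so λ ≡ 38·36 ≡ 43.
  x = λ² - 4 - 4 = 1849 - 8 ≡ 39; y = λ·(4 - 39) - 14 ≡ 18. → (39, 18)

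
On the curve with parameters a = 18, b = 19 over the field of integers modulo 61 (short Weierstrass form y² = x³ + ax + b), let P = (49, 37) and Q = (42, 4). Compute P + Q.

(49, 37) + (42, 4). λ = (4 - 37)/(42 - 49) ≡ 28/54 mod 61. 54⁻¹ ≡ 26 (mod 61), so λ ≡ 57.
  x = λ² - 49 - 42 = 3249 - 91 ≡ 47; y = λ·(49 - 47) - 37 ≡ 16. → (47, 16)

(47, 16)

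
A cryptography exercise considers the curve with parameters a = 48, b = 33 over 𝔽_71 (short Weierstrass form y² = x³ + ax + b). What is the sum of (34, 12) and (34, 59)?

The two points share x = 34 and their y-coordinates satisfy 12 + 59 ≡ 0 (mod 71), so they are inverses. Their sum is O.

O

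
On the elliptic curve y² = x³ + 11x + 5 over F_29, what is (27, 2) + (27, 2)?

tangent at (27, 2): λ = (3·27² + 11)/(2·2) ≡ 23/4. 4⁻¹ ≡ 22 (mod 29) since 4·22 = 88 ≡ 1, so λ ≡ 23·22 ≡ 13.
  x = λ² - 27 - 27 = 169 - 54 ≡ 28; y = λ·(27 - 28) - 2 ≡ 14. → (28, 14)

(28, 14)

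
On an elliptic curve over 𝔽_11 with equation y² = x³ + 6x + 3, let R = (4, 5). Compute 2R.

(4, 6)

tangent at (4, 5): λ = (3·4² + 6)/(2·5) ≡ 10/10. 10⁻¹ ≡ 10 (mod 11) since 10·10 = 100 ≡ 1, so λ ≡ 10·10 ≡ 1.
  x = λ² - 4 - 4 = 1 - 8 ≡ 4; y = λ·(4 - 4) - 5 ≡ 6. → (4, 6)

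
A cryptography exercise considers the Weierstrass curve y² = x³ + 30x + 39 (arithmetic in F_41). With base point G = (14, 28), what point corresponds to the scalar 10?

Double-and-add on 10 = (1010)₂. Start with G = (14, 28) for the leading 1-bit.
double: tangent at (14, 28): λ = (3·14² + 30)/(2·28) ≡ 3/15. 15⁻¹ ≡ 11 (mod 41) since 15·11 = 165 ≡ 1, so λ ≡ 3·11 ≡ 33.
  x = λ² - 14 - 14 = 1089 - 28 ≡ 36; y = λ·(14 - 36) - 28 ≡ 25. → (36, 25)
double: tangent at (36, 25): λ = (3·36² + 30)/(2·25) ≡ 23/9. 9⁻¹ ≡ 32 (mod 41), so λ ≡ 23·32 ≡ 39.
  x = λ² - 36 - 36 = 1521 - 72 ≡ 14; y = λ·(36 - 14) - 25 ≡ 13. → (14, 13)
add G: (14, 13) + (14, 28): same x and y₁ ≡ -y₂, so the sum is O.
double: O + O = O (identity).

O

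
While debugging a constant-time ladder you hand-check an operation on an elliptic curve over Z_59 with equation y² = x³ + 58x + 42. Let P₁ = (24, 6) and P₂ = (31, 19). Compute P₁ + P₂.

(24, 6) + (31, 19). λ = (19 - 6)/(31 - 24) ≡ 13/7 mod 59. 7⁻¹ ≡ 17 (mod 59), so λ ≡ 44.
  x = λ² - 24 - 31 = 1936 - 55 ≡ 52; y = λ·(24 - 52) - 6 ≡ 1. → (52, 1)

(52, 1)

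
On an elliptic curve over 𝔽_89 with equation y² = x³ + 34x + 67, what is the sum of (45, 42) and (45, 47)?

The two points share x = 45 and their y-coordinates satisfy 42 + 47 ≡ 0 (mod 89), so they are inverses. Their sum is ∞.

O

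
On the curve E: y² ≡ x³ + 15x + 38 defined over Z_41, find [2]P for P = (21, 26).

tangent at (21, 26): λ = (3·21² + 15)/(2·26) ≡ 26/11. 11⁻¹ ≡ 15 (mod 41), so λ ≡ 26·15 ≡ 21.
  x = λ² - 21 - 21 = 441 - 42 ≡ 30; y = λ·(21 - 30) - 26 ≡ 31. → (30, 31)

(30, 31)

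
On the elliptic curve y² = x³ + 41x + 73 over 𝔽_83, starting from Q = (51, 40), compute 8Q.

(39, 61)

Repeated addition: build up to 8Q.
2Q: tangent at (51, 40): λ = (3·51² + 41)/(2·40) ≡ 42/80. 80⁻¹ ≡ 55 (mod 83) since 80·55 = 4400 ≡ 1, so λ ≡ 42·55 ≡ 69.
  x = λ² - 51 - 51 = 4761 - 102 ≡ 11; y = λ·(51 - 11) - 40 ≡ 64. → (11, 64)
3Q: (11, 64) + (51, 40). λ = (40 - 64)/(51 - 11) ≡ 59/40 mod 83. 40⁻¹ ≡ 27 (mod 83), so λ ≡ 16.
  x = λ² - 11 - 51 = 256 - 62 ≡ 28; y = λ·(11 - 28) - 64 ≡ 79. → (28, 79)
4Q: (28, 79) + (51, 40). λ = (40 - 79)/(51 - 28) ≡ 44/23 mod 83. 23⁻¹ ≡ 65 (mod 83), so λ ≡ 38.
  x = λ² - 28 - 51 = 1444 - 79 ≡ 37; y = λ·(28 - 37) - 79 ≡ 77. → (37, 77)
5Q: (37, 77) + (51, 40). λ = (40 - 77)/(51 - 37) ≡ 46/14 mod 83. 14⁻¹ ≡ 6 (mod 83), so λ ≡ 27.
  x = λ² - 37 - 51 = 729 - 88 ≡ 60; y = λ·(37 - 60) - 77 ≡ 49. → (60, 49)
6Q: (60, 49) + (51, 40). λ = (40 - 49)/(51 - 60) ≡ 74/74 mod 83. 74⁻¹ ≡ 46 (mod 83), so λ ≡ 1.
  x = λ² - 60 - 51 = 1 - 111 ≡ 56; y = λ·(60 - 56) - 49 ≡ 38. → (56, 38)
7Q: (56, 38) + (51, 40). λ = (40 - 38)/(51 - 56) ≡ 2/78 mod 83. 78⁻¹ ≡ 33 (mod 83) since 78·33 = 2574 ≡ 1, so λ ≡ 66.
  x = λ² - 56 - 51 = 4356 - 107 ≡ 16; y = λ·(56 - 16) - 38 ≡ 29. → (16, 29)
8Q: (16, 29) + (51, 40). λ = (40 - 29)/(51 - 16) ≡ 11/35 mod 83. 35⁻¹ ≡ 19 (mod 83), so λ ≡ 43.
  x = λ² - 16 - 51 = 1849 - 67 ≡ 39; y = λ·(16 - 39) - 29 ≡ 61. → (39, 61)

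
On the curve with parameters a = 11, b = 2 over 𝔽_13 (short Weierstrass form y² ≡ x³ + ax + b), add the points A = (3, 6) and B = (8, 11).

(3, 7)

(3, 6) + (8, 11). λ = (11 - 6)/(8 - 3) ≡ 5/5 mod 13. 5⁻¹ ≡ 8 (mod 13), so λ ≡ 1.
  x = λ² - 3 - 8 = 1 - 11 ≡ 3; y = λ·(3 - 3) - 6 ≡ 7. → (3, 7)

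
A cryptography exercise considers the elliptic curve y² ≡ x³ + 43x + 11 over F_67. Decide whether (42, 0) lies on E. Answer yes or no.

no

y² = 0² ≡ 0; x³ + 43x + 11 = 75905 ≡ 61 (mod 67). 0 ≠ 61.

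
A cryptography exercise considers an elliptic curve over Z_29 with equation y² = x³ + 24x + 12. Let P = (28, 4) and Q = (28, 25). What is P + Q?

O

The two points share x = 28 and their y-coordinates satisfy 4 + 25 ≡ 0 (mod 29), so they are inverses. Their sum is 𝒪.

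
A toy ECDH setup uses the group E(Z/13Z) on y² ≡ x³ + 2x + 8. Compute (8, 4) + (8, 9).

O

The two points share x = 8 and their y-coordinates satisfy 4 + 9 ≡ 0 (mod 13), so they are inverses. Their sum is ∞.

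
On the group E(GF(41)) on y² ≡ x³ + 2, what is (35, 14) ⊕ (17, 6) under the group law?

(35, 14) + (17, 6). λ = (6 - 14)/(17 - 35) ≡ 33/23 mod 41. 23⁻¹ ≡ 25 (mod 41), so λ ≡ 5.
  x = λ² - 35 - 17 = 25 - 52 ≡ 14; y = λ·(35 - 14) - 14 ≡ 9. → (14, 9)

(14, 9)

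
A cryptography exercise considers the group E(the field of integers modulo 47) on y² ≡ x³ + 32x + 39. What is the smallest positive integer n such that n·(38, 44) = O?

2P: tangent at (38, 44): λ = (3·38² + 32)/(2·44) ≡ 40/41. 41⁻¹ ≡ 39 (mod 47) since 41·39 = 1599 ≡ 1, so λ ≡ 40·39 ≡ 9.
  x = λ² - 38 - 38 = 81 - 76 ≡ 5; y = λ·(38 - 5) - 44 ≡ 18. → (5, 18)
3P: (5, 18) + (38, 44). λ = (44 - 18)/(38 - 5) ≡ 26/33 mod 47. 33⁻¹ ≡ 10 (mod 47), so λ ≡ 25.
  x = λ² - 5 - 38 = 625 - 43 ≡ 18; y = λ·(5 - 18) - 18 ≡ 33. → (18, 33)
4P: (18, 33) + (38, 44). λ = (44 - 33)/(38 - 18) ≡ 11/20 mod 47. 20⁻¹ ≡ 40 (mod 47), so λ ≡ 17.
  x = λ² - 18 - 38 = 289 - 56 ≡ 45; y = λ·(18 - 45) - 33 ≡ 25. → (45, 25)
5P: (45, 25) + (38, 44). λ = (44 - 25)/(38 - 45) ≡ 19/40 mod 47. 40⁻¹ ≡ 20 (mod 47), so λ ≡ 4.
  x = λ² - 45 - 38 = 16 - 83 ≡ 27; y = λ·(45 - 27) - 25 ≡ 0. → (27, 0)
6P: (27, 0) + (38, 44). λ = (44 - 0)/(38 - 27) ≡ 44/11 mod 47. 11⁻¹ ≡ 30 (mod 47) since 11·30 = 330 ≡ 1, so λ ≡ 4.
  x = λ² - 27 - 38 = 16 - 65 ≡ 45; y = λ·(27 - 45) - 0 ≡ 22. → (45, 22)
7P: (45, 22) + (38, 44). λ = (44 - 22)/(38 - 45) ≡ 22/40 mod 47. 40⁻¹ ≡ 20 (mod 47), so λ ≡ 17.
  x = λ² - 45 - 38 = 289 - 83 ≡ 18; y = λ·(45 - 18) - 22 ≡ 14. → (18, 14)
8P: (18, 14) + (38, 44). λ = (44 - 14)/(38 - 18) ≡ 30/20 mod 47. 20⁻¹ ≡ 40 (mod 47), so λ ≡ 25.
  x = λ² - 18 - 38 = 625 - 56 ≡ 5; y = λ·(18 - 5) - 14 ≡ 29. → (5, 29)
9P: (5, 29) + (38, 44). λ = (44 - 29)/(38 - 5) ≡ 15/33 mod 47. 33⁻¹ ≡ 10 (mod 47) since 33·10 = 330 ≡ 1, so λ ≡ 9.
  x = λ² - 5 - 38 = 81 - 43 ≡ 38; y = λ·(5 - 38) - 29 ≡ 3. → (38, 3)
10P: (38, 3) + (38, 44): same x and y₁ ≡ -y₂, so the sum is O.
10P = O, so the order is 10.

10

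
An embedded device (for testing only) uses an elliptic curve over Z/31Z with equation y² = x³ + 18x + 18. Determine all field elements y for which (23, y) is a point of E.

x³ + 18x + 18 = 12599 ≡ 13 (mod 31).
13 is a non-residue mod 31; no y exists.

none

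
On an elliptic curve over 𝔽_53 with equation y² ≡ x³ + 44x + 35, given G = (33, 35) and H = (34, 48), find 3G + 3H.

(4, 13)

First 3G:
Repeated addition: build up to 3G.
2G: tangent at (33, 35): λ = (3·33² + 44)/(2·35) ≡ 25/17. 17⁻¹ ≡ 25 (mod 53), so λ ≡ 25·25 ≡ 42.
  x = λ² - 33 - 33 = 1764 - 66 ≡ 2; y = λ·(33 - 2) - 35 ≡ 48. → (2, 48)
3G: (2, 48) + (33, 35). λ = (35 - 48)/(33 - 2) ≡ 40/31 mod 53. 31⁻¹ ≡ 12 (mod 53), so λ ≡ 3.
  x = λ² - 2 - 33 = 9 - 35 ≡ 27; y = λ·(2 - 27) - 48 ≡ 36. → (27, 36)
3G = (27, 36).
Next 3H:
Repeated addition: build up to 3H.
2H: tangent at (34, 48): λ = (3·34² + 44)/(2·48) ≡ 14/43. 43⁻¹ ≡ 37 (mod 53), so λ ≡ 14·37 ≡ 41.
  x = λ² - 34 - 34 = 1681 - 68 ≡ 23; y = λ·(34 - 23) - 48 ≡ 32. → (23, 32)
3H: (23, 32) + (34, 48). λ = (48 - 32)/(34 - 23) ≡ 16/11 mod 53. 11⁻¹ ≡ 29 (mod 53), so λ ≡ 40.
  x = λ² - 23 - 34 = 1600 - 57 ≡ 6; y = λ·(23 - 6) - 32 ≡ 12. → (6, 12)
3H = (6, 12).
Finally 3G + 3H:
(27, 36) + (6, 12). λ = (12 - 36)/(6 - 27) ≡ 29/32 mod 53. 32⁻¹ ≡ 5 (mod 53) since 32·5 = 160 ≡ 1, so λ ≡ 39.
  x = λ² - 27 - 6 = 1521 - 33 ≡ 4; y = λ·(27 - 4) - 36 ≡ 13. → (4, 13)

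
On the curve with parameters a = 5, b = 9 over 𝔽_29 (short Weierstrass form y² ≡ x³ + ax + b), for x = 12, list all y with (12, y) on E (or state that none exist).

12, 17

x³ + 5x + 9 = 1797 ≡ 28 (mod 29).
Square roots of 28 mod 29: 12 and 17 (since 12² = 144 ≡ 28).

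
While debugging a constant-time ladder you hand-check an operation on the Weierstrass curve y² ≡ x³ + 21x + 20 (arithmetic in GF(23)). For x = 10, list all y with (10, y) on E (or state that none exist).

x³ + 21x + 20 = 1230 ≡ 11 (mod 23).
11 is a non-residue mod 23; no y exists.

none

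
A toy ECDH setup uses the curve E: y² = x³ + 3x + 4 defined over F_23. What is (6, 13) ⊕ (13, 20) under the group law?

(5, 11)

(6, 13) + (13, 20). λ = (20 - 13)/(13 - 6) ≡ 7/7 mod 23. 7⁻¹ ≡ 10 (mod 23) since 7·10 = 70 ≡ 1, so λ ≡ 1.
  x = λ² - 6 - 13 = 1 - 19 ≡ 5; y = λ·(6 - 5) - 13 ≡ 11. → (5, 11)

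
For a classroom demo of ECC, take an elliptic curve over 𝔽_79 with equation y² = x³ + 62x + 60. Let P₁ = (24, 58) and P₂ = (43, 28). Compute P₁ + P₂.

(32, 17)

(24, 58) + (43, 28). λ = (28 - 58)/(43 - 24) ≡ 49/19 mod 79. 19⁻¹ ≡ 25 (mod 79), so λ ≡ 40.
  x = λ² - 24 - 43 = 1600 - 67 ≡ 32; y = λ·(24 - 32) - 58 ≡ 17. → (32, 17)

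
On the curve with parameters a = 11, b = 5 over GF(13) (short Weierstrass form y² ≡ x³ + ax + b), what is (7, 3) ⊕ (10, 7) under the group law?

(7, 3) + (10, 7). λ = (7 - 3)/(10 - 7) ≡ 4/3 mod 13. 3⁻¹ ≡ 9 (mod 13) since 3·9 = 27 ≡ 1, so λ ≡ 10.
  x = λ² - 7 - 10 = 100 - 17 ≡ 5; y = λ·(7 - 5) - 3 ≡ 4. → (5, 4)

(5, 4)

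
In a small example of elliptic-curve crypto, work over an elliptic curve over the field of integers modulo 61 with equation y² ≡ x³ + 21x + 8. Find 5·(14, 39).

Write G = (14, 39).
Double-and-add on 5 = (101)₂. Start with G = (14, 39) for the leading 1-bit.
double: tangent at (14, 39): λ = (3·14² + 21)/(2·39) ≡ 60/17. 17⁻¹ ≡ 18 (mod 61), so λ ≡ 60·18 ≡ 43.
  x = λ² - 14 - 14 = 1849 - 28 ≡ 52; y = λ·(14 - 52) - 39 ≡ 35. → (52, 35)
double: tangent at (52, 35): λ = (3·52² + 21)/(2·35) ≡ 20/9. 9⁻¹ ≡ 34 (mod 61) since 9·34 = 306 ≡ 1, so λ ≡ 20·34 ≡ 9.
  x = λ² - 52 - 52 = 81 - 104 ≡ 38; y = λ·(52 - 38) - 35 ≡ 30. → (38, 30)
add G: (38, 30) + (14, 39). λ = (39 - 30)/(14 - 38) ≡ 9/37 mod 61. 37⁻¹ ≡ 33 (mod 61), so λ ≡ 53.
  x = λ² - 38 - 14 = 2809 - 52 ≡ 12; y = λ·(38 - 12) - 30 ≡ 6. → (12, 6)

(12, 6)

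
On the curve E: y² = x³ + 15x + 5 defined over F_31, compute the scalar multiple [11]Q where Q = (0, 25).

Double-and-add on 11 = (1011)₂. Start with Q = (0, 25) for the leading 1-bit.
double: tangent at (0, 25): λ = (3·0² + 15)/(2·25) ≡ 15/19. 19⁻¹ ≡ 18 (mod 31), so λ ≡ 15·18 ≡ 22.
  x = λ² - 0 - 0 = 484 - 0 ≡ 19; y = λ·(0 - 19) - 25 ≡ 22. → (19, 22)
double: tangent at (19, 22): λ = (3·19² + 15)/(2·22) ≡ 13/13. 13⁻¹ ≡ 12 (mod 31) since 13·12 = 156 ≡ 1, so λ ≡ 13·12 ≡ 1.
  x = λ² - 19 - 19 = 1 - 38 ≡ 25; y = λ·(19 - 25) - 22 ≡ 3. → (25, 3)
add Q: (25, 3) + (0, 25). λ = (25 - 3)/(0 - 25) ≡ 22/6 mod 31. 6⁻¹ ≡ 26 (mod 31), so λ ≡ 14.
  x = λ² - 25 - 0 = 196 - 25 ≡ 16; y = λ·(25 - 16) - 3 ≡ 30. → (16, 30)
double: tangent at (16, 30): λ = (3·16² + 15)/(2·30) ≡ 8/29. 29⁻¹ ≡ 15 (mod 31) since 29·15 = 435 ≡ 1, so λ ≡ 8·15 ≡ 27.
  x = λ² - 16 - 16 = 729 - 32 ≡ 15; y = λ·(16 - 15) - 30 ≡ 28. → (15, 28)
add Q: (15, 28) + (0, 25). λ = (25 - 28)/(0 - 15) ≡ 28/16 mod 31. 16⁻¹ ≡ 2 (mod 31), so λ ≡ 25.
  x = λ² - 15 - 0 = 625 - 15 ≡ 21; y = λ·(15 - 21) - 28 ≡ 8. → (21, 8)

(21, 8)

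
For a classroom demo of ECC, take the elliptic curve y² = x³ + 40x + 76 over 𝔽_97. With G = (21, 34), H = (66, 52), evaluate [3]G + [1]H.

First 3G:
Repeated addition: build up to 3G.
2G: tangent at (21, 34): λ = (3·21² + 40)/(2·34) ≡ 5/68. 68⁻¹ ≡ 10 (mod 97), so λ ≡ 5·10 ≡ 50.
  x = λ² - 21 - 21 = 2500 - 42 ≡ 33; y = λ·(21 - 33) - 34 ≡ 45. → (33, 45)
3G: (33, 45) + (21, 34). λ = (34 - 45)/(21 - 33) ≡ 86/85 mod 97. 85⁻¹ ≡ 8 (mod 97), so λ ≡ 9.
  x = λ² - 33 - 21 = 81 - 54 ≡ 27; y = λ·(33 - 27) - 45 ≡ 9. → (27, 9)
3G = (27, 9).
Finally 3G + H:
(27, 9) + (66, 52). λ = (52 - 9)/(66 - 27) ≡ 43/39 mod 97. 39⁻¹ ≡ 5 (mod 97), so λ ≡ 21.
  x = λ² - 27 - 66 = 441 - 93 ≡ 57; y = λ·(27 - 57) - 9 ≡ 40. → (57, 40)

(57, 40)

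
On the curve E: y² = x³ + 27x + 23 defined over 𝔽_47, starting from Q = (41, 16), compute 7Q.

Double-and-add on 7 = (111)₂. Start with Q = (41, 16) for the leading 1-bit.
double: tangent at (41, 16): λ = (3·41² + 27)/(2·16) ≡ 41/32. 32⁻¹ ≡ 25 (mod 47) since 32·25 = 800 ≡ 1, so λ ≡ 41·25 ≡ 38.
  x = λ² - 41 - 41 = 1444 - 82 ≡ 46; y = λ·(41 - 46) - 16 ≡ 29. → (46, 29)
add Q: (46, 29) + (41, 16). λ = (16 - 29)/(41 - 46) ≡ 34/42 mod 47. 42⁻¹ ≡ 28 (mod 47) since 42·28 = 1176 ≡ 1, so λ ≡ 12.
  x = λ² - 46 - 41 = 144 - 87 ≡ 10; y = λ·(46 - 10) - 29 ≡ 27. → (10, 27)
double: tangent at (10, 27): λ = (3·10² + 27)/(2·27) ≡ 45/7. 7⁻¹ ≡ 27 (mod 47), so λ ≡ 45·27 ≡ 40.
  x = λ² - 10 - 10 = 1600 - 20 ≡ 29; y = λ·(10 - 29) - 27 ≡ 12. → (29, 12)
add Q: (29, 12) + (41, 16). λ = (16 - 12)/(41 - 29) ≡ 4/12 mod 47. 12⁻¹ ≡ 4 (mod 47), so λ ≡ 16.
  x = λ² - 29 - 41 = 256 - 70 ≡ 45; y = λ·(29 - 45) - 12 ≡ 14. → (45, 14)

(45, 14)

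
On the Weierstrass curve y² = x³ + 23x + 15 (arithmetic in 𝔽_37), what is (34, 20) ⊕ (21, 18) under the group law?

(28, 35)

(34, 20) + (21, 18). λ = (18 - 20)/(21 - 34) ≡ 35/24 mod 37. 24⁻¹ ≡ 17 (mod 37), so λ ≡ 3.
  x = λ² - 34 - 21 = 9 - 55 ≡ 28; y = λ·(34 - 28) - 20 ≡ 35. → (28, 35)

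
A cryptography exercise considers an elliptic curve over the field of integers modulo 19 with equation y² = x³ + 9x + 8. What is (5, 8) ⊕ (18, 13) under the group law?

(5, 8) + (18, 13). λ = (13 - 8)/(18 - 5) ≡ 5/13 mod 19. 13⁻¹ ≡ 3 (mod 19), so λ ≡ 15.
  x = λ² - 5 - 18 = 225 - 23 ≡ 12; y = λ·(5 - 12) - 8 ≡ 1. → (12, 1)

(12, 1)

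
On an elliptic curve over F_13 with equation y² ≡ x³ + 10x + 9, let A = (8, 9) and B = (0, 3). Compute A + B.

(8, 9) + (0, 3). λ = (3 - 9)/(0 - 8) ≡ 7/5 mod 13. 5⁻¹ ≡ 8 (mod 13), so λ ≡ 4.
  x = λ² - 8 - 0 = 16 - 8 ≡ 8; y = λ·(8 - 8) - 9 ≡ 4. → (8, 4)

(8, 4)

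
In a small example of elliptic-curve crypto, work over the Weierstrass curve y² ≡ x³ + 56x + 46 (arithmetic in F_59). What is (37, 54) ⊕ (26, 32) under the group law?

(37, 54) + (26, 32). λ = (32 - 54)/(26 - 37) ≡ 37/48 mod 59. 48⁻¹ ≡ 16 (mod 59), so λ ≡ 2.
  x = λ² - 37 - 26 = 4 - 63 ≡ 0; y = λ·(37 - 0) - 54 ≡ 20. → (0, 20)

(0, 20)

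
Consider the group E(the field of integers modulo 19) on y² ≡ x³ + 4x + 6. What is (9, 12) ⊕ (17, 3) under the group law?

(10, 1)

(9, 12) + (17, 3). λ = (3 - 12)/(17 - 9) ≡ 10/8 mod 19. 8⁻¹ ≡ 12 (mod 19), so λ ≡ 6.
  x = λ² - 9 - 17 = 36 - 26 ≡ 10; y = λ·(9 - 10) - 12 ≡ 1. → (10, 1)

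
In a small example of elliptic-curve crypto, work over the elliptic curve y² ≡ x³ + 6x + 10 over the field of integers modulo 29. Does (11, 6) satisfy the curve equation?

y² = 6² ≡ 7; x³ + 6x + 10 = 1407 ≡ 15 (mod 29). 7 ≠ 15.

no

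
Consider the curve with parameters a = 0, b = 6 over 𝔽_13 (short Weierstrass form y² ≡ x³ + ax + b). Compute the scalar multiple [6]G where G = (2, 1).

Double-and-add on 6 = (110)₂. Start with G = (2, 1) for the leading 1-bit.
double: tangent at (2, 1): λ = (3·2² + 0)/(2·1) ≡ 12/2. 2⁻¹ ≡ 7 (mod 13), so λ ≡ 12·7 ≡ 6.
  x = λ² - 2 - 2 = 36 - 4 ≡ 6; y = λ·(2 - 6) - 1 ≡ 1. → (6, 1)
add G: (6, 1) + (2, 1). λ = (1 - 1)/(2 - 6) ≡ 0/9 mod 13. 9⁻¹ ≡ 3 (mod 13), so λ ≡ 0.
  x = λ² - 6 - 2 = 0 - 8 ≡ 5; y = λ·(6 - 5) - 1 ≡ 12. → (5, 12)
double: tangent at (5, 12): λ = (3·5² + 0)/(2·12) ≡ 10/11. 11⁻¹ ≡ 6 (mod 13), so λ ≡ 10·6 ≡ 8.
  x = λ² - 5 - 5 = 64 - 10 ≡ 2; y = λ·(5 - 2) - 12 ≡ 12. → (2, 12)

(2, 12)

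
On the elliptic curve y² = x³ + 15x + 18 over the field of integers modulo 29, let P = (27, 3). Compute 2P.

tangent at (27, 3): λ = (3·27² + 15)/(2·3) ≡ 27/6. 6⁻¹ ≡ 5 (mod 29) since 6·5 = 30 ≡ 1, so λ ≡ 27·5 ≡ 19.
  x = λ² - 27 - 27 = 361 - 54 ≡ 17; y = λ·(27 - 17) - 3 ≡ 13. → (17, 13)

(17, 13)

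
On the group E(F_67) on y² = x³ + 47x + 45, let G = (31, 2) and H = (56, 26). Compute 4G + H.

First 4G:
Repeated addition: build up to 4G.
2G: tangent at (31, 2): λ = (3·31² + 47)/(2·2) ≡ 49/4. 4⁻¹ ≡ 17 (mod 67) since 4·17 = 68 ≡ 1, so λ ≡ 49·17 ≡ 29.
  x = λ² - 31 - 31 = 841 - 62 ≡ 42; y = λ·(31 - 42) - 2 ≡ 14. → (42, 14)
3G: (42, 14) + (31, 2). λ = (2 - 14)/(31 - 42) ≡ 55/56 mod 67. 56⁻¹ ≡ 6 (mod 67), so λ ≡ 62.
  x = λ² - 42 - 31 = 3844 - 73 ≡ 19; y = λ·(42 - 19) - 14 ≡ 5. → (19, 5)
4G: (19, 5) + (31, 2). λ = (2 - 5)/(31 - 19) ≡ 64/12 mod 67. 12⁻¹ ≡ 28 (mod 67), so λ ≡ 50.
  x = λ² - 19 - 31 = 2500 - 50 ≡ 38; y = λ·(19 - 38) - 5 ≡ 50. → (38, 50)
4G = (38, 50).
Finally 4G + H:
(38, 50) + (56, 26). λ = (26 - 50)/(56 - 38) ≡ 43/18 mod 67. 18⁻¹ ≡ 41 (mod 67), so λ ≡ 21.
  x = λ² - 38 - 56 = 441 - 94 ≡ 12; y = λ·(38 - 12) - 50 ≡ 27. → (12, 27)

(12, 27)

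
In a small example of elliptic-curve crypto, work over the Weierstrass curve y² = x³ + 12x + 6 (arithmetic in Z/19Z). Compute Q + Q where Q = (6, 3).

(8, 14)

tangent at (6, 3): λ = (3·6² + 12)/(2·3) ≡ 6/6. 6⁻¹ ≡ 16 (mod 19), so λ ≡ 6·16 ≡ 1.
  x = λ² - 6 - 6 = 1 - 12 ≡ 8; y = λ·(6 - 8) - 3 ≡ 14. → (8, 14)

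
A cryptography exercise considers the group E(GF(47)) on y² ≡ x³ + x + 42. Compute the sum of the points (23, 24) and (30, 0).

(23, 24) + (30, 0). λ = (0 - 24)/(30 - 23) ≡ 23/7 mod 47. 7⁻¹ ≡ 27 (mod 47), so λ ≡ 10.
  x = λ² - 23 - 30 = 100 - 53 ≡ 0; y = λ·(23 - 0) - 24 ≡ 18. → (0, 18)

(0, 18)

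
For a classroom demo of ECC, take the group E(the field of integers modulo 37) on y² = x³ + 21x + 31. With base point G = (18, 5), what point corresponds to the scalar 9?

Repeated addition: build up to 9G.
2G: tangent at (18, 5): λ = (3·18² + 21)/(2·5) ≡ 31/10. 10⁻¹ ≡ 26 (mod 37), so λ ≡ 31·26 ≡ 29.
  x = λ² - 18 - 18 = 841 - 36 ≡ 28; y = λ·(18 - 28) - 5 ≡ 1. → (28, 1)
3G: (28, 1) + (18, 5). λ = (5 - 1)/(18 - 28) ≡ 4/27 mod 37. 27⁻¹ ≡ 11 (mod 37), so λ ≡ 7.
  x = λ² - 28 - 18 = 49 - 46 ≡ 3; y = λ·(28 - 3) - 1 ≡ 26. → (3, 26)
4G: (3, 26) + (18, 5). λ = (5 - 26)/(18 - 3) ≡ 16/15 mod 37. 15⁻¹ ≡ 5 (mod 37) since 15·5 = 75 ≡ 1, so λ ≡ 6.
  x = λ² - 3 - 18 = 36 - 21 ≡ 15; y = λ·(3 - 15) - 26 ≡ 13. → (15, 13)
5G: (15, 13) + (18, 5). λ = (5 - 13)/(18 - 15) ≡ 29/3 mod 37. 3⁻¹ ≡ 25 (mod 37) since 3·25 = 75 ≡ 1, so λ ≡ 22.
  x = λ² - 15 - 18 = 484 - 33 ≡ 7; y = λ·(15 - 7) - 13 ≡ 15. → (7, 15)
6G: (7, 15) + (18, 5). λ = (5 - 15)/(18 - 7) ≡ 27/11 mod 37. 11⁻¹ ≡ 27 (mod 37) since 11·27 = 297 ≡ 1, so λ ≡ 26.
  x = λ² - 7 - 18 = 676 - 25 ≡ 22; y = λ·(7 - 22) - 15 ≡ 2. → (22, 2)
7G: (22, 2) + (18, 5). λ = (5 - 2)/(18 - 22) ≡ 3/33 mod 37. 33⁻¹ ≡ 9 (mod 37), so λ ≡ 27.
  x = λ² - 22 - 18 = 729 - 40 ≡ 23; y = λ·(22 - 23) - 2 ≡ 8. → (23, 8)
8G: (23, 8) + (18, 5). λ = (5 - 8)/(18 - 23) ≡ 34/32 mod 37. 32⁻¹ ≡ 22 (mod 37), so λ ≡ 8.
  x = λ² - 23 - 18 = 64 - 41 ≡ 23; y = λ·(23 - 23) - 8 ≡ 29. → (23, 29)
9G: (23, 29) + (18, 5). λ = (5 - 29)/(18 - 23) ≡ 13/32 mod 37. 32⁻¹ ≡ 22 (mod 37), so λ ≡ 27.
  x = λ² - 23 - 18 = 729 - 41 ≡ 22; y = λ·(23 - 22) - 29 ≡ 35. → (22, 35)

(22, 35)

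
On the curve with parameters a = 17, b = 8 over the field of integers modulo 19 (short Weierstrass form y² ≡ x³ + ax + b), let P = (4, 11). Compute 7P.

Repeated addition: build up to 7P.
2P: tangent at (4, 11): λ = (3·4² + 17)/(2·11) ≡ 8/3. 3⁻¹ ≡ 13 (mod 19) since 3·13 = 39 ≡ 1, so λ ≡ 8·13 ≡ 9.
  x = λ² - 4 - 4 = 81 - 8 ≡ 16; y = λ·(4 - 16) - 11 ≡ 14. → (16, 14)
3P: (16, 14) + (4, 11). λ = (11 - 14)/(4 - 16) ≡ 16/7 mod 19. 7⁻¹ ≡ 11 (mod 19) since 7·11 = 77 ≡ 1, so λ ≡ 5.
  x = λ² - 16 - 4 = 25 - 20 ≡ 5; y = λ·(16 - 5) - 14 ≡ 3. → (5, 3)
4P: (5, 3) + (4, 11). λ = (11 - 3)/(4 - 5) ≡ 8/18 mod 19. 18⁻¹ ≡ 18 (mod 19), so λ ≡ 11.
  x = λ² - 5 - 4 = 121 - 9 ≡ 17; y = λ·(5 - 17) - 3 ≡ 17. → (17, 17)
5P: (17, 17) + (4, 11). λ = (11 - 17)/(4 - 17) ≡ 13/6 mod 19. 6⁻¹ ≡ 16 (mod 19) since 6·16 = 96 ≡ 1, so λ ≡ 18.
  x = λ² - 17 - 4 = 324 - 21 ≡ 18; y = λ·(17 - 18) - 17 ≡ 3. → (18, 3)
6P: (18, 3) + (4, 11). λ = (11 - 3)/(4 - 18) ≡ 8/5 mod 19. 5⁻¹ ≡ 4 (mod 19), so λ ≡ 13.
  x = λ² - 18 - 4 = 169 - 22 ≡ 14; y = λ·(18 - 14) - 3 ≡ 11. → (14, 11)
7P: (14, 11) + (4, 11). λ = (11 - 11)/(4 - 14) ≡ 0/9 mod 19. 9⁻¹ ≡ 17 (mod 19), so λ ≡ 0.
  x = λ² - 14 - 4 = 0 - 18 ≡ 1; y = λ·(14 - 1) - 11 ≡ 8. → (1, 8)

(1, 8)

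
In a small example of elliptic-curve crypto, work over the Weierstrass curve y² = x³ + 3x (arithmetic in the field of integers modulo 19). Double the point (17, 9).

(1, 17)

tangent at (17, 9): λ = (3·17² + 3)/(2·9) ≡ 15/18. 18⁻¹ ≡ 18 (mod 19) since 18·18 = 324 ≡ 1, so λ ≡ 15·18 ≡ 4.
  x = λ² - 17 - 17 = 16 - 34 ≡ 1; y = λ·(17 - 1) - 9 ≡ 17. → (1, 17)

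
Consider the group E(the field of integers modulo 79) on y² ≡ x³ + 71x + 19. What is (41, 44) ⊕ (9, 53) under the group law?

(41, 44) + (9, 53). λ = (53 - 44)/(9 - 41) ≡ 9/47 mod 79. 47⁻¹ ≡ 37 (mod 79), so λ ≡ 17.
  x = λ² - 41 - 9 = 289 - 50 ≡ 2; y = λ·(41 - 2) - 44 ≡ 66. → (2, 66)

(2, 66)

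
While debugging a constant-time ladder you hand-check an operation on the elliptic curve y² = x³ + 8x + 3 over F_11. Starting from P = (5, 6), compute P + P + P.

(5, 5)

Repeated addition: build up to 3P.
2P: tangent at (5, 6): λ = (3·5² + 8)/(2·6) ≡ 6/1. 1⁻¹ ≡ 1 (mod 11) since 1·1 = 1 ≡ 1, so λ ≡ 6·1 ≡ 6.
  x = λ² - 5 - 5 = 36 - 10 ≡ 4; y = λ·(5 - 4) - 6 ≡ 0. → (4, 0)
3P: (4, 0) + (5, 6). λ = (6 - 0)/(5 - 4) ≡ 6/1 mod 11. 1⁻¹ ≡ 1 (mod 11), so λ ≡ 6.
  x = λ² - 4 - 5 = 36 - 9 ≡ 5; y = λ·(4 - 5) - 0 ≡ 5. → (5, 5)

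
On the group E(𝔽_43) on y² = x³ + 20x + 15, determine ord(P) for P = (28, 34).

8

2P: tangent at (28, 34): λ = (3·28² + 20)/(2·34) ≡ 7/25. 25⁻¹ ≡ 31 (mod 43), so λ ≡ 7·31 ≡ 2.
  x = λ² - 28 - 28 = 4 - 56 ≡ 34; y = λ·(28 - 34) - 34 ≡ 40. → (34, 40)
3P: (34, 40) + (28, 34). λ = (34 - 40)/(28 - 34) ≡ 37/37 mod 43. 37⁻¹ ≡ 7 (mod 43) since 37·7 = 259 ≡ 1, so λ ≡ 1.
  x = λ² - 34 - 28 = 1 - 62 ≡ 25; y = λ·(34 - 25) - 40 ≡ 12. → (25, 12)
4P: (25, 12) + (28, 34). λ = (34 - 12)/(28 - 25) ≡ 22/3 mod 43. 3⁻¹ ≡ 29 (mod 43), so λ ≡ 36.
  x = λ² - 25 - 28 = 1296 - 53 ≡ 39; y = λ·(25 - 39) - 12 ≡ 0. → (39, 0)
5P: (39, 0) + (28, 34). λ = (34 - 0)/(28 - 39) ≡ 34/32 mod 43. 32⁻¹ ≡ 39 (mod 43) since 32·39 = 1248 ≡ 1, so λ ≡ 36.
  x = λ² - 39 - 28 = 1296 - 67 ≡ 25; y = λ·(39 - 25) - 0 ≡ 31. → (25, 31)
6P: (25, 31) + (28, 34). λ = (34 - 31)/(28 - 25) ≡ 3/3 mod 43. 3⁻¹ ≡ 29 (mod 43), so λ ≡ 1.
  x = λ² - 25 - 28 = 1 - 53 ≡ 34; y = λ·(25 - 34) - 31 ≡ 3. → (34, 3)
7P: (34, 3) + (28, 34). λ = (34 - 3)/(28 - 34) ≡ 31/37 mod 43. 37⁻¹ ≡ 7 (mod 43), so λ ≡ 2.
  x = λ² - 34 - 28 = 4 - 62 ≡ 28; y = λ·(34 - 28) - 3 ≡ 9. → (28, 9)
8P: (28, 9) + (28, 34): same x and y₁ ≡ -y₂, so the sum is ∞.
8P = ∞, so the order is 8.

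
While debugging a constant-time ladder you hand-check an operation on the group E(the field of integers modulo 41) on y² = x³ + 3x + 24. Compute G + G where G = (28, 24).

(5, 0)

tangent at (28, 24): λ = (3·28² + 3)/(2·24) ≡ 18/7. 7⁻¹ ≡ 6 (mod 41), so λ ≡ 18·6 ≡ 26.
  x = λ² - 28 - 28 = 676 - 56 ≡ 5; y = λ·(28 - 5) - 24 ≡ 0. → (5, 0)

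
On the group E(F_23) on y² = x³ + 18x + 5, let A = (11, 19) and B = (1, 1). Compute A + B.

(11, 19) + (1, 1). λ = (1 - 19)/(1 - 11) ≡ 5/13 mod 23. 13⁻¹ ≡ 16 (mod 23) since 13·16 = 208 ≡ 1, so λ ≡ 11.
  x = λ² - 11 - 1 = 121 - 12 ≡ 17; y = λ·(11 - 17) - 19 ≡ 7. → (17, 7)

(17, 7)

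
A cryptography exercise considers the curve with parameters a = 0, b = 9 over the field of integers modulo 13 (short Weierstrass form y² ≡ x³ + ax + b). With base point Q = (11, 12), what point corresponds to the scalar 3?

Repeated addition: build up to 3Q.
2Q: tangent at (11, 12): λ = (3·11² + 0)/(2·12) ≡ 12/11. 11⁻¹ ≡ 6 (mod 13), so λ ≡ 12·6 ≡ 7.
  x = λ² - 11 - 11 = 49 - 22 ≡ 1; y = λ·(11 - 1) - 12 ≡ 6. → (1, 6)
3Q: (1, 6) + (11, 12). λ = (12 - 6)/(11 - 1) ≡ 6/10 mod 13. 10⁻¹ ≡ 4 (mod 13), so λ ≡ 11.
  x = λ² - 1 - 11 = 121 - 12 ≡ 5; y = λ·(1 - 5) - 6 ≡ 2. → (5, 2)

(5, 2)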